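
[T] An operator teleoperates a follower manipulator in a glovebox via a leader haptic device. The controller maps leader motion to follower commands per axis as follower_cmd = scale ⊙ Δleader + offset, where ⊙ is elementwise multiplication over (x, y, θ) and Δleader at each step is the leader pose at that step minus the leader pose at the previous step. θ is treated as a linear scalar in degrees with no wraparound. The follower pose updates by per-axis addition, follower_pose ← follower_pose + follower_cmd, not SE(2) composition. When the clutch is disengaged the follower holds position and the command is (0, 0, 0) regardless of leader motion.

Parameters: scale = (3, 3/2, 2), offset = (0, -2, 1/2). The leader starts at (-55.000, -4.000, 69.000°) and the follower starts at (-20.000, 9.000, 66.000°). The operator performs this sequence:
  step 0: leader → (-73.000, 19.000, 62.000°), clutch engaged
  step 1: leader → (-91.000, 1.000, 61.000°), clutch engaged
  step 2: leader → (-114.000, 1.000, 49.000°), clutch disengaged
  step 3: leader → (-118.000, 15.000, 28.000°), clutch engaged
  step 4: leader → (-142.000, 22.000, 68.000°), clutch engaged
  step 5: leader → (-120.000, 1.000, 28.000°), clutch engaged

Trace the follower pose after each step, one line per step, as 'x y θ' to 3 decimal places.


-74.000 41.500 52.500
-128.000 12.500 51.000
-128.000 12.500 51.000
-140.000 31.500 9.500
-212.000 40.000 90.000
-146.000 6.500 10.500

step 0: Δleader=(-18.000, 23.000, -7.000°), engaged; cmd=(-54.000, 32.500, -13.500°) → follower=(-74.000, 41.500, 52.500°)
step 1: Δleader=(-18.000, -18.000, -1.000°), engaged; cmd=(-54.000, -29.000, -1.500°) → follower=(-128.000, 12.500, 51.000°)
step 2: Δleader=(-23.000, 0.000, -12.000°), disengaged; cmd=(0,0,0) → follower holds at (-128.000, 12.500, 51.000°)
step 3: Δleader=(-4.000, 14.000, -21.000°), engaged; cmd=(-12.000, 19.000, -41.500°) → follower=(-140.000, 31.500, 9.500°)
step 4: Δleader=(-24.000, 7.000, 40.000°), engaged; cmd=(-72.000, 8.500, 80.500°) → follower=(-212.000, 40.000, 90.000°)
step 5: Δleader=(22.000, -21.000, -40.000°), engaged; cmd=(66.000, -33.500, -79.500°) → follower=(-146.000, 6.500, 10.500°)


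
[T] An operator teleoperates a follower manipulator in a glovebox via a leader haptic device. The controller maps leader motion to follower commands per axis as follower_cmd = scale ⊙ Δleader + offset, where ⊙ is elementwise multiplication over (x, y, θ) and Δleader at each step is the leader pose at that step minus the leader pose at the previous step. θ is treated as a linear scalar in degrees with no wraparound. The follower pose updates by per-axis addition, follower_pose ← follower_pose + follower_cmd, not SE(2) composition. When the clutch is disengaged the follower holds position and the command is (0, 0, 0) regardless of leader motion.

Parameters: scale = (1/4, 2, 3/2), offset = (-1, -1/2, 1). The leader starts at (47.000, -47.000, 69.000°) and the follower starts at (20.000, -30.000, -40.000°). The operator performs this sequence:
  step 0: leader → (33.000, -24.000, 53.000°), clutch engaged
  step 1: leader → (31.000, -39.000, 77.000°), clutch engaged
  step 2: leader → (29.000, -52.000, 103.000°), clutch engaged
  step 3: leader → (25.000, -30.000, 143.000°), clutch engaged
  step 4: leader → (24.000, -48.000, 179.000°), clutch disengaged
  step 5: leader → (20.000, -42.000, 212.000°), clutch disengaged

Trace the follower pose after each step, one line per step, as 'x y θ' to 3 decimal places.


15.500 15.500 -63.000
14.000 -15.000 -26.000
12.500 -41.500 14.000
10.500 2.000 75.000
10.500 2.000 75.000
10.500 2.000 75.000

step 0: Δleader=(-14.000, 23.000, -16.000°), engaged; cmd=(-4.500, 45.500, -23.000°) → follower=(15.500, 15.500, -63.000°)
step 1: Δleader=(-2.000, -15.000, 24.000°), engaged; cmd=(-1.500, -30.500, 37.000°) → follower=(14.000, -15.000, -26.000°)
step 2: Δleader=(-2.000, -13.000, 26.000°), engaged; cmd=(-1.500, -26.500, 40.000°) → follower=(12.500, -41.500, 14.000°)
step 3: Δleader=(-4.000, 22.000, 40.000°), engaged; cmd=(-2.000, 43.500, 61.000°) → follower=(10.500, 2.000, 75.000°)
step 4: Δleader=(-1.000, -18.000, 36.000°), disengaged; cmd=(0,0,0) → follower holds at (10.500, 2.000, 75.000°)
step 5: Δleader=(-4.000, 6.000, 33.000°), disengaged; cmd=(0,0,0) → follower holds at (10.500, 2.000, 75.000°)


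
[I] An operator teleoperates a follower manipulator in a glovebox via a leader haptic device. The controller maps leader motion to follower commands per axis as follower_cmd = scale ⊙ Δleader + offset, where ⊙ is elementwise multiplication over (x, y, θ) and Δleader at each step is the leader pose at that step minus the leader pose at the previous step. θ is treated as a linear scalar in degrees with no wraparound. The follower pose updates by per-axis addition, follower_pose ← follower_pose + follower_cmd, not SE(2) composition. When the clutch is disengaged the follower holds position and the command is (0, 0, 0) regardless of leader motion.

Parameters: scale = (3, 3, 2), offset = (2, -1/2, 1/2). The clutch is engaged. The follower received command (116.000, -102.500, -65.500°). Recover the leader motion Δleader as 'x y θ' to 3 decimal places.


axis x: (116.000 − 2) / (3) = 38.000
axis y: (-102.500 − -1/2) / (3) = -34.000
axis θ: (-65.500 − 1/2) / (2) = -33.000

38.000 -34.000 -33.000


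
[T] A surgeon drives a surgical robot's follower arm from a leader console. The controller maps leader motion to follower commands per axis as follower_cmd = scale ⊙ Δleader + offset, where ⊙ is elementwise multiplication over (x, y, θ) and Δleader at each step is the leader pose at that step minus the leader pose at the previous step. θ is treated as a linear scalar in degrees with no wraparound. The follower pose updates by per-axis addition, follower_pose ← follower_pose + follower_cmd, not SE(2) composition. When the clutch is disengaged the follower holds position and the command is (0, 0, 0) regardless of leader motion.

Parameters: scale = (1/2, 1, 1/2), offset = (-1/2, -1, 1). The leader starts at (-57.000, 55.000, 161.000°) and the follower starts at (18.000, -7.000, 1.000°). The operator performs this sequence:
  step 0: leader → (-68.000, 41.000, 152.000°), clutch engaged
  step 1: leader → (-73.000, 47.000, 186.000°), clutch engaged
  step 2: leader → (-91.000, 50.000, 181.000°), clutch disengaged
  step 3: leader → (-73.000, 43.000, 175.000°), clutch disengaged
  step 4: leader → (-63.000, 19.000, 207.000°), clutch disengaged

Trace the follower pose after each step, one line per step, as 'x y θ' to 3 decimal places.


step 0: Δleader=(-11.000, -14.000, -9.000°), engaged; cmd=(-6.000, -15.000, -3.500°) → follower=(12.000, -22.000, -2.500°)
step 1: Δleader=(-5.000, 6.000, 34.000°), engaged; cmd=(-3.000, 5.000, 18.000°) → follower=(9.000, -17.000, 15.500°)
step 2: Δleader=(-18.000, 3.000, -5.000°), disengaged; cmd=(0,0,0) → follower holds at (9.000, -17.000, 15.500°)
step 3: Δleader=(18.000, -7.000, -6.000°), disengaged; cmd=(0,0,0) → follower holds at (9.000, -17.000, 15.500°)
step 4: Δleader=(10.000, -24.000, 32.000°), disengaged; cmd=(0,0,0) → follower holds at (9.000, -17.000, 15.500°)

12.000 -22.000 -2.500
9.000 -17.000 15.500
9.000 -17.000 15.500
9.000 -17.000 15.500
9.000 -17.000 15.500


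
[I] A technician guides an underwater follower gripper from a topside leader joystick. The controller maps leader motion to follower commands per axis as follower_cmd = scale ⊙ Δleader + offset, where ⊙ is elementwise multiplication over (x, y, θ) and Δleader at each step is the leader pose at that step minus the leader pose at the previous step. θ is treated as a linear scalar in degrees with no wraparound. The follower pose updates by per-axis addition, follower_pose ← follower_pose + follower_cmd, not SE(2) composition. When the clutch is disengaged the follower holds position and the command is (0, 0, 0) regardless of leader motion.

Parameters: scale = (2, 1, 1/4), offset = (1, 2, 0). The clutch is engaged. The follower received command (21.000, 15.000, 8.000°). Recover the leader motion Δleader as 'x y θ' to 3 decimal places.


axis x: (21.000 − 1) / (2) = 10.000
axis y: (15.000 − 2) / (1) = 13.000
axis θ: (8.000 − 0) / (1/4) = 32.000

10.000 13.000 32.000


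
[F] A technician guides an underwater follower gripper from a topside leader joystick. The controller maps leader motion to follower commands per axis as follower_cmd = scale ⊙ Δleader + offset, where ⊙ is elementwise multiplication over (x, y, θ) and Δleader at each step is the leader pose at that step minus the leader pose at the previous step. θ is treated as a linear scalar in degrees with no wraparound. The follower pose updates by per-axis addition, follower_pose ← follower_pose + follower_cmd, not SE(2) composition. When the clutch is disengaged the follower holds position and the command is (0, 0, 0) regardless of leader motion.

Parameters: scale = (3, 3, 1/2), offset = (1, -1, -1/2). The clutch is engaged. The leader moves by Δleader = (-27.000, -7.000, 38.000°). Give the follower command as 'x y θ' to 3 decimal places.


-80.000 -22.000 18.500

axis x: 3·-27.000 + 1 = -80.000
axis y: 3·-7.000 + -1 = -22.000
axis θ: 1/2·38.000 + -1/2 = 18.500


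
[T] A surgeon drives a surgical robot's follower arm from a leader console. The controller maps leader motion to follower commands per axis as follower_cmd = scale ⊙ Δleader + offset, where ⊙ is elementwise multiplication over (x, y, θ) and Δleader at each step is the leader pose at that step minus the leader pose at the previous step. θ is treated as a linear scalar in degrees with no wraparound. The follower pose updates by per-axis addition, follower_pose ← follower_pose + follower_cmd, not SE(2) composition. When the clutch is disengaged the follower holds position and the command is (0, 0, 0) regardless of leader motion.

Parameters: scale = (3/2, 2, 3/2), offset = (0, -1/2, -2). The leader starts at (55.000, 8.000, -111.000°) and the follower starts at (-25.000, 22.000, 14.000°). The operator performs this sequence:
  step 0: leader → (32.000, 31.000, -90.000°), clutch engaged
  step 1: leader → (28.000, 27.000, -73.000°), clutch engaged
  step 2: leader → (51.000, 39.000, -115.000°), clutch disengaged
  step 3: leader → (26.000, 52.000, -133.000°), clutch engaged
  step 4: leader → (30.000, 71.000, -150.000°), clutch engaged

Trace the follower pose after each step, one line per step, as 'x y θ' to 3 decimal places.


step 0: Δleader=(-23.000, 23.000, 21.000°), engaged; cmd=(-34.500, 45.500, 29.500°) → follower=(-59.500, 67.500, 43.500°)
step 1: Δleader=(-4.000, -4.000, 17.000°), engaged; cmd=(-6.000, -8.500, 23.500°) → follower=(-65.500, 59.000, 67.000°)
step 2: Δleader=(23.000, 12.000, -42.000°), disengaged; cmd=(0,0,0) → follower holds at (-65.500, 59.000, 67.000°)
step 3: Δleader=(-25.000, 13.000, -18.000°), engaged; cmd=(-37.500, 25.500, -29.000°) → follower=(-103.000, 84.500, 38.000°)
step 4: Δleader=(4.000, 19.000, -17.000°), engaged; cmd=(6.000, 37.500, -27.500°) → follower=(-97.000, 122.000, 10.500°)

-59.500 67.500 43.500
-65.500 59.000 67.000
-65.500 59.000 67.000
-103.000 84.500 38.000
-97.000 122.000 10.500


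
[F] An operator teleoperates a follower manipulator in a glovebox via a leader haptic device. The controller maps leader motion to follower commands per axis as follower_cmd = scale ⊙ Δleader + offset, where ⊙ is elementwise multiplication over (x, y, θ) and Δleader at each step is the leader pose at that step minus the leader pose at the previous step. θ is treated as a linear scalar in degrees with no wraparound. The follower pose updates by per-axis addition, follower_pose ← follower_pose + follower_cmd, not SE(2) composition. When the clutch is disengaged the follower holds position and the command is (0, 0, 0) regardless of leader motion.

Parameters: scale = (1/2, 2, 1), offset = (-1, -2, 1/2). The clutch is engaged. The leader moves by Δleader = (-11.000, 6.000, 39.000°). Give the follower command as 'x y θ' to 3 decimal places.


axis x: 1/2·-11.000 + -1 = -6.500
axis y: 2·6.000 + -2 = 10.000
axis θ: 1·39.000 + 1/2 = 39.500

-6.500 10.000 39.500


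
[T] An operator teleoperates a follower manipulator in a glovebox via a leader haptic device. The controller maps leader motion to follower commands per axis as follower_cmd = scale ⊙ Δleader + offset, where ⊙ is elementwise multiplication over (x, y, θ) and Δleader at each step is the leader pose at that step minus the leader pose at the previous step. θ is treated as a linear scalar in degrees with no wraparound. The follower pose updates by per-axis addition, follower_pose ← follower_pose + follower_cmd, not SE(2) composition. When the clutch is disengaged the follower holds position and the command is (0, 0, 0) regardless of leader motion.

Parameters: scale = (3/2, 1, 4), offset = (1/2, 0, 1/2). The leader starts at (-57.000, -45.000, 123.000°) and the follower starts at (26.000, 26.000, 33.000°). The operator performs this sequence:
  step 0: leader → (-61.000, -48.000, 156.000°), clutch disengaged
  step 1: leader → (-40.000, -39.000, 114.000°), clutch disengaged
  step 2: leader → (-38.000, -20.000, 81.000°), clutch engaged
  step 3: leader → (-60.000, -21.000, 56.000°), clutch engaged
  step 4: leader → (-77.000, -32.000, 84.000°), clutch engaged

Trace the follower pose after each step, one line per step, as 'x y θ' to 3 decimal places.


26.000 26.000 33.000
26.000 26.000 33.000
29.500 45.000 -98.500
-3.000 44.000 -198.000
-28.000 33.000 -85.500

step 0: Δleader=(-4.000, -3.000, 33.000°), disengaged; cmd=(0,0,0) → follower holds at (26.000, 26.000, 33.000°)
step 1: Δleader=(21.000, 9.000, -42.000°), disengaged; cmd=(0,0,0) → follower holds at (26.000, 26.000, 33.000°)
step 2: Δleader=(2.000, 19.000, -33.000°), engaged; cmd=(3.500, 19.000, -131.500°) → follower=(29.500, 45.000, -98.500°)
step 3: Δleader=(-22.000, -1.000, -25.000°), engaged; cmd=(-32.500, -1.000, -99.500°) → follower=(-3.000, 44.000, -198.000°)
step 4: Δleader=(-17.000, -11.000, 28.000°), engaged; cmd=(-25.000, -11.000, 112.500°) → follower=(-28.000, 33.000, -85.500°)


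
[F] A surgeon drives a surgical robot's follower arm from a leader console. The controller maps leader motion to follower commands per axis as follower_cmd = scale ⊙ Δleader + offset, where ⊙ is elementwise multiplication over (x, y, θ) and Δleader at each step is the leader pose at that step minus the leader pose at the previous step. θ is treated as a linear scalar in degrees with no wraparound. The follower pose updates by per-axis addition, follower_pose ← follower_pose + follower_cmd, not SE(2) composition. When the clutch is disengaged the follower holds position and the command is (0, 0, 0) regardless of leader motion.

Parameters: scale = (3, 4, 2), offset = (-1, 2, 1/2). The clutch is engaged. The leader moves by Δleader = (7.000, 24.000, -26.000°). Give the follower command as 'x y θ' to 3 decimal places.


20.000 98.000 -51.500

axis x: 3·7.000 + -1 = 20.000
axis y: 4·24.000 + 2 = 98.000
axis θ: 2·-26.000 + 1/2 = -51.500


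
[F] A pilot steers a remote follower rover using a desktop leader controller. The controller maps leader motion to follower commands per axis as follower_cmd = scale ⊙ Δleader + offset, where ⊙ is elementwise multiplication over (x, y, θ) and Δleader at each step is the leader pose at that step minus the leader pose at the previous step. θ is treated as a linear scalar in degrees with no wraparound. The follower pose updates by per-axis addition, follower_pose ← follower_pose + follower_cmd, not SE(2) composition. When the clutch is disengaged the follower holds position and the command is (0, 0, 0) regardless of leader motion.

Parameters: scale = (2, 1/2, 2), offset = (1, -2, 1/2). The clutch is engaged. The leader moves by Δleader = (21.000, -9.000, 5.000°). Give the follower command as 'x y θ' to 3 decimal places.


43.000 -6.500 10.500

axis x: 2·21.000 + 1 = 43.000
axis y: 1/2·-9.000 + -2 = -6.500
axis θ: 2·5.000 + 1/2 = 10.500


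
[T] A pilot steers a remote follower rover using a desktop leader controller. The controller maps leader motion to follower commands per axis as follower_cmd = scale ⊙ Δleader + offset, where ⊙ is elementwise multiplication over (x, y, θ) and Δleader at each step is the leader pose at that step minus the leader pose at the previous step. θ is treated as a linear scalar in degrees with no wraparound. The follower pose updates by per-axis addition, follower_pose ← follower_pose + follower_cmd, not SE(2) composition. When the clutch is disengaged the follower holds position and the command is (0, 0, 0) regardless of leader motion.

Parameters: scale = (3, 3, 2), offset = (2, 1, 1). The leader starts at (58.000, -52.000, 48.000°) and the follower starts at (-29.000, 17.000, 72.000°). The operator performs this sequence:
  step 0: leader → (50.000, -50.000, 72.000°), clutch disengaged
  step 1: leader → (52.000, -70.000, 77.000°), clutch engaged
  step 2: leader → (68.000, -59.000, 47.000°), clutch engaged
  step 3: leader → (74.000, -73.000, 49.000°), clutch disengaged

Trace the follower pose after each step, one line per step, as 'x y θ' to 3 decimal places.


step 0: Δleader=(-8.000, 2.000, 24.000°), disengaged; cmd=(0,0,0) → follower holds at (-29.000, 17.000, 72.000°)
step 1: Δleader=(2.000, -20.000, 5.000°), engaged; cmd=(8.000, -59.000, 11.000°) → follower=(-21.000, -42.000, 83.000°)
step 2: Δleader=(16.000, 11.000, -30.000°), engaged; cmd=(50.000, 34.000, -59.000°) → follower=(29.000, -8.000, 24.000°)
step 3: Δleader=(6.000, -14.000, 2.000°), disengaged; cmd=(0,0,0) → follower holds at (29.000, -8.000, 24.000°)

-29.000 17.000 72.000
-21.000 -42.000 83.000
29.000 -8.000 24.000
29.000 -8.000 24.000


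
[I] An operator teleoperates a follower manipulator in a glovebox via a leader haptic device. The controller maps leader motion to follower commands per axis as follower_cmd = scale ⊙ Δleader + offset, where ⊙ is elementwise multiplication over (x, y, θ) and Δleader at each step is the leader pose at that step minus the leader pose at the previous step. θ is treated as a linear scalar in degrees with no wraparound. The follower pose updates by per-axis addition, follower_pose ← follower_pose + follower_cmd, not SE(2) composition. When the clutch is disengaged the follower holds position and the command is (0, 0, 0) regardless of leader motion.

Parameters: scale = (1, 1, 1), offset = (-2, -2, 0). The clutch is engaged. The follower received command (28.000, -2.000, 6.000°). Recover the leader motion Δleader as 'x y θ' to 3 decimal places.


30.000 0.000 6.000

axis x: (28.000 − -2) / (1) = 30.000
axis y: (-2.000 − -2) / (1) = 0.000
axis θ: (6.000 − 0) / (1) = 6.000


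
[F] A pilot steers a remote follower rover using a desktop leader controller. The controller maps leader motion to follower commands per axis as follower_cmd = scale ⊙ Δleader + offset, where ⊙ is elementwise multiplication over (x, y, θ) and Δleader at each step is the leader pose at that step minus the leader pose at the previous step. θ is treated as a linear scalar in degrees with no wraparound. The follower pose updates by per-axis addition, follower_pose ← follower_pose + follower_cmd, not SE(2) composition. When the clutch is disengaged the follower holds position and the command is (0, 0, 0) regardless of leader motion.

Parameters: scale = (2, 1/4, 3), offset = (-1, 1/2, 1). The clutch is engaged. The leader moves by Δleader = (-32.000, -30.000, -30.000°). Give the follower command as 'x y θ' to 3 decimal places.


axis x: 2·-32.000 + -1 = -65.000
axis y: 1/4·-30.000 + 1/2 = -7.000
axis θ: 3·-30.000 + 1 = -89.000

-65.000 -7.000 -89.000


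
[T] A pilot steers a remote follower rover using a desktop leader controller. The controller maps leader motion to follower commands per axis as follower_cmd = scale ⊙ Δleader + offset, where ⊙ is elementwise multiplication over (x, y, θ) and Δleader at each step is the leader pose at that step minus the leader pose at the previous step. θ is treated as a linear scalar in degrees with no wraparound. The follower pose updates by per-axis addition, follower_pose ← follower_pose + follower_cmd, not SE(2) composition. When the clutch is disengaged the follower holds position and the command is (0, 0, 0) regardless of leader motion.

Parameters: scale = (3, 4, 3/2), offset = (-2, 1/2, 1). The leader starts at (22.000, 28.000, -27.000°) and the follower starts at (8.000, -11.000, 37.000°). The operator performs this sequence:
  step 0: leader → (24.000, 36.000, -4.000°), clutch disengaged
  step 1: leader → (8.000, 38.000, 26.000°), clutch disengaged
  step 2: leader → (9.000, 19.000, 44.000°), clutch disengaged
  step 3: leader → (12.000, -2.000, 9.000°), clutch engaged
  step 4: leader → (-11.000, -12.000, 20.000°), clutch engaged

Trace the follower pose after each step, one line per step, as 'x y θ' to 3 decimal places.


8.000 -11.000 37.000
8.000 -11.000 37.000
8.000 -11.000 37.000
15.000 -94.500 -14.500
-56.000 -134.000 3.000

step 0: Δleader=(2.000, 8.000, 23.000°), disengaged; cmd=(0,0,0) → follower holds at (8.000, -11.000, 37.000°)
step 1: Δleader=(-16.000, 2.000, 30.000°), disengaged; cmd=(0,0,0) → follower holds at (8.000, -11.000, 37.000°)
step 2: Δleader=(1.000, -19.000, 18.000°), disengaged; cmd=(0,0,0) → follower holds at (8.000, -11.000, 37.000°)
step 3: Δleader=(3.000, -21.000, -35.000°), engaged; cmd=(7.000, -83.500, -51.500°) → follower=(15.000, -94.500, -14.500°)
step 4: Δleader=(-23.000, -10.000, 11.000°), engaged; cmd=(-71.000, -39.500, 17.500°) → follower=(-56.000, -134.000, 3.000°)


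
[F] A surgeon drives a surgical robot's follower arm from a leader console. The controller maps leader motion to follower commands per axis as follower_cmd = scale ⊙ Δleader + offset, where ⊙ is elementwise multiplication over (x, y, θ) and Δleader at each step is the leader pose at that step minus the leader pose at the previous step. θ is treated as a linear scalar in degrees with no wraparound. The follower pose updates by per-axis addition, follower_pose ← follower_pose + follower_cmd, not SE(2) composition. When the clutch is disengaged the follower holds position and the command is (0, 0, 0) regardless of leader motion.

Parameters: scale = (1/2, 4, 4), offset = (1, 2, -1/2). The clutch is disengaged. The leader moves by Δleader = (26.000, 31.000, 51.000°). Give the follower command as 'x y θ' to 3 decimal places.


clutch disengaged → follower holds; cmd = (0, 0, 0)

0.000 0.000 0.000


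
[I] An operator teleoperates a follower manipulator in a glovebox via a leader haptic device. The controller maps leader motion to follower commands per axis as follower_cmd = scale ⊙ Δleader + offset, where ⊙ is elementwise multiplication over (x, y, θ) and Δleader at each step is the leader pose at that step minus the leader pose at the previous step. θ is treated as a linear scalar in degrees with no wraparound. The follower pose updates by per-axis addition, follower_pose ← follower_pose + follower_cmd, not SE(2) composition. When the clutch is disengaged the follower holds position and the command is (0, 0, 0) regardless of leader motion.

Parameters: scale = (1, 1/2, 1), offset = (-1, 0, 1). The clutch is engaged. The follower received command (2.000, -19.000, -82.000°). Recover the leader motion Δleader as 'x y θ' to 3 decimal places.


axis x: (2.000 − -1) / (1) = 3.000
axis y: (-19.000 − 0) / (1/2) = -38.000
axis θ: (-82.000 − 1) / (1) = -83.000

3.000 -38.000 -83.000


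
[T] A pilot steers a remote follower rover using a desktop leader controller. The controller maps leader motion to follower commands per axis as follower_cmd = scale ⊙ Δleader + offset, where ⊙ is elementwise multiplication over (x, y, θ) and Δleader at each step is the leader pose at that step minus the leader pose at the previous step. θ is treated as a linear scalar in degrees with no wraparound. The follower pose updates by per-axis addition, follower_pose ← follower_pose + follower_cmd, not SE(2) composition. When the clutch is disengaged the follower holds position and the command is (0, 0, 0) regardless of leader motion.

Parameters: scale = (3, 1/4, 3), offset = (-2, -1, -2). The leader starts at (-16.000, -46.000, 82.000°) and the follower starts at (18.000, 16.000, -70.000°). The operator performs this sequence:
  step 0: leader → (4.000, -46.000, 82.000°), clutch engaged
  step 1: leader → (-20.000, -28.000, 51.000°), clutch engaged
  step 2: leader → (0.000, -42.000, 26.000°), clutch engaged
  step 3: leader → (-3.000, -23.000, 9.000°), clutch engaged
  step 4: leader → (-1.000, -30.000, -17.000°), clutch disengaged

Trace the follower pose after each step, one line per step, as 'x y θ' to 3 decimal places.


76.000 15.000 -72.000
2.000 18.500 -167.000
60.000 14.000 -244.000
49.000 17.750 -297.000
49.000 17.750 -297.000

step 0: Δleader=(20.000, 0.000, 0.000°), engaged; cmd=(58.000, -1.000, -2.000°) → follower=(76.000, 15.000, -72.000°)
step 1: Δleader=(-24.000, 18.000, -31.000°), engaged; cmd=(-74.000, 3.500, -95.000°) → follower=(2.000, 18.500, -167.000°)
step 2: Δleader=(20.000, -14.000, -25.000°), engaged; cmd=(58.000, -4.500, -77.000°) → follower=(60.000, 14.000, -244.000°)
step 3: Δleader=(-3.000, 19.000, -17.000°), engaged; cmd=(-11.000, 3.750, -53.000°) → follower=(49.000, 17.750, -297.000°)
step 4: Δleader=(2.000, -7.000, -26.000°), disengaged; cmd=(0,0,0) → follower holds at (49.000, 17.750, -297.000°)


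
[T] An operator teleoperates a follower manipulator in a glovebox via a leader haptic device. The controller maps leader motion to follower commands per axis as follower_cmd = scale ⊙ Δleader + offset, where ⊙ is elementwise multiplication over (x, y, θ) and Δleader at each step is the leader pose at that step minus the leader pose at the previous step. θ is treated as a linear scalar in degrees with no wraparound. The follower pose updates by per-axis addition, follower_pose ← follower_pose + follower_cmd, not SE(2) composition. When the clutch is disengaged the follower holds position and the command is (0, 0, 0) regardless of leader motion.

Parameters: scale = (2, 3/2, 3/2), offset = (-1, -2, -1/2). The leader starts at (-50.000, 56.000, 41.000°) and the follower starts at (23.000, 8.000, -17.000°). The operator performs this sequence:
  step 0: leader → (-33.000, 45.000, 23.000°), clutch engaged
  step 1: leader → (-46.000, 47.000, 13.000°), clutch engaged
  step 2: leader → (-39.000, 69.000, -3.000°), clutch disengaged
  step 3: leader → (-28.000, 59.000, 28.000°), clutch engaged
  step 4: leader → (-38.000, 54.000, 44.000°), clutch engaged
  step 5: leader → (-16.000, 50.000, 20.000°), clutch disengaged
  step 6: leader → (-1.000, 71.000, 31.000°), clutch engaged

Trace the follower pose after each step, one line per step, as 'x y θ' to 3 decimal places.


56.000 -10.500 -44.500
29.000 -9.500 -60.000
29.000 -9.500 -60.000
50.000 -26.500 -14.000
29.000 -36.000 9.500
29.000 -36.000 9.500
58.000 -6.500 25.500

step 0: Δleader=(17.000, -11.000, -18.000°), engaged; cmd=(33.000, -18.500, -27.500°) → follower=(56.000, -10.500, -44.500°)
step 1: Δleader=(-13.000, 2.000, -10.000°), engaged; cmd=(-27.000, 1.000, -15.500°) → follower=(29.000, -9.500, -60.000°)
step 2: Δleader=(7.000, 22.000, -16.000°), disengaged; cmd=(0,0,0) → follower holds at (29.000, -9.500, -60.000°)
step 3: Δleader=(11.000, -10.000, 31.000°), engaged; cmd=(21.000, -17.000, 46.000°) → follower=(50.000, -26.500, -14.000°)
step 4: Δleader=(-10.000, -5.000, 16.000°), engaged; cmd=(-21.000, -9.500, 23.500°) → follower=(29.000, -36.000, 9.500°)
step 5: Δleader=(22.000, -4.000, -24.000°), disengaged; cmd=(0,0,0) → follower holds at (29.000, -36.000, 9.500°)
step 6: Δleader=(15.000, 21.000, 11.000°), engaged; cmd=(29.000, 29.500, 16.000°) → follower=(58.000, -6.500, 25.500°)


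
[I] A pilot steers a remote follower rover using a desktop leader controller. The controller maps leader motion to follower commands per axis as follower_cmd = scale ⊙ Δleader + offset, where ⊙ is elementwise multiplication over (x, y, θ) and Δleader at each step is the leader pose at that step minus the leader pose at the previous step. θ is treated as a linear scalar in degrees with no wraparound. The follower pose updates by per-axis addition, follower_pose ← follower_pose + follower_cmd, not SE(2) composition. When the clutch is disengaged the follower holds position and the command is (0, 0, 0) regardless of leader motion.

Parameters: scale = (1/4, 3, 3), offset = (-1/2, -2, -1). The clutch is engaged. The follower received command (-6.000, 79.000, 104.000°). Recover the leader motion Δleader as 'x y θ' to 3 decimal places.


-22.000 27.000 35.000

axis x: (-6.000 − -1/2) / (1/4) = -22.000
axis y: (79.000 − -2) / (3) = 27.000
axis θ: (104.000 − -1) / (3) = 35.000


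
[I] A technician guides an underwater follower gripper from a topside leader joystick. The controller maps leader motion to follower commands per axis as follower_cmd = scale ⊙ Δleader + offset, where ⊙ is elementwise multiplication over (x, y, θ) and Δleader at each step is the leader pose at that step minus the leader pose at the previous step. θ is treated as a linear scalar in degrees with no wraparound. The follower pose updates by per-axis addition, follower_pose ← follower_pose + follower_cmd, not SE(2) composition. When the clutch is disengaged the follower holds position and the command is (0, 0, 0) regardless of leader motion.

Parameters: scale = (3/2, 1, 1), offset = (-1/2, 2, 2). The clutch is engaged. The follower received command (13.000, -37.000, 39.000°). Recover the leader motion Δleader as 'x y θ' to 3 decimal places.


9.000 -39.000 37.000

axis x: (13.000 − -1/2) / (3/2) = 9.000
axis y: (-37.000 − 2) / (1) = -39.000
axis θ: (39.000 − 2) / (1) = 37.000


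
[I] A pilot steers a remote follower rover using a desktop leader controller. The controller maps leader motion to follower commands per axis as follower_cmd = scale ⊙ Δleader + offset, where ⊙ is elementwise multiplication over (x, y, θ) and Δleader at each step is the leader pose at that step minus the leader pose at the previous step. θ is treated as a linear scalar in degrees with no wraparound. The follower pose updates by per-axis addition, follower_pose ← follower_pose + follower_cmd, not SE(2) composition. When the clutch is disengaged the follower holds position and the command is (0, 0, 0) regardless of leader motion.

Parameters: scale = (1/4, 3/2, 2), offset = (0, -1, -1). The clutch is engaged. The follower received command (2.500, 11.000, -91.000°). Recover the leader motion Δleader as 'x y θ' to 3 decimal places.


10.000 8.000 -45.000

axis x: (2.500 − 0) / (1/4) = 10.000
axis y: (11.000 − -1) / (3/2) = 8.000
axis θ: (-91.000 − -1) / (2) = -45.000


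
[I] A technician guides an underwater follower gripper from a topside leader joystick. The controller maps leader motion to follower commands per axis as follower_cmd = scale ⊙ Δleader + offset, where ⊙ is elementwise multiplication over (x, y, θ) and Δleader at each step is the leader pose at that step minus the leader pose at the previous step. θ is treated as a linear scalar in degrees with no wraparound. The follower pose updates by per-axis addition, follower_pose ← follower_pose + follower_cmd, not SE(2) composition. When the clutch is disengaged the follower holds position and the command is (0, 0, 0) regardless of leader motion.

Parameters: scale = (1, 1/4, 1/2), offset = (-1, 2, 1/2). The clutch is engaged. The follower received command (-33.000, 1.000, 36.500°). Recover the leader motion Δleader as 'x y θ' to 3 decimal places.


-32.000 -4.000 72.000

axis x: (-33.000 − -1) / (1) = -32.000
axis y: (1.000 − 2) / (1/4) = -4.000
axis θ: (36.500 − 1/2) / (1/2) = 72.000


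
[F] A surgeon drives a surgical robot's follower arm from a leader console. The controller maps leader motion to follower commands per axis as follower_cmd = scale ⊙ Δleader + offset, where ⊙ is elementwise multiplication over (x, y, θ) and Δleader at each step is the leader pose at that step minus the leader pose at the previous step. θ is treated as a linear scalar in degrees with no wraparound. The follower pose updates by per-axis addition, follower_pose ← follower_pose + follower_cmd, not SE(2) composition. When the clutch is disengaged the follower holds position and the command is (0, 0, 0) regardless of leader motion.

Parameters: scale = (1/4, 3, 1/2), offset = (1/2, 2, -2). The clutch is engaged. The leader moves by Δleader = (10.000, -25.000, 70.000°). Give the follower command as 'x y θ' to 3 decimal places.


3.000 -73.000 33.000

axis x: 1/4·10.000 + 1/2 = 3.000
axis y: 3·-25.000 + 2 = -73.000
axis θ: 1/2·70.000 + -2 = 33.000


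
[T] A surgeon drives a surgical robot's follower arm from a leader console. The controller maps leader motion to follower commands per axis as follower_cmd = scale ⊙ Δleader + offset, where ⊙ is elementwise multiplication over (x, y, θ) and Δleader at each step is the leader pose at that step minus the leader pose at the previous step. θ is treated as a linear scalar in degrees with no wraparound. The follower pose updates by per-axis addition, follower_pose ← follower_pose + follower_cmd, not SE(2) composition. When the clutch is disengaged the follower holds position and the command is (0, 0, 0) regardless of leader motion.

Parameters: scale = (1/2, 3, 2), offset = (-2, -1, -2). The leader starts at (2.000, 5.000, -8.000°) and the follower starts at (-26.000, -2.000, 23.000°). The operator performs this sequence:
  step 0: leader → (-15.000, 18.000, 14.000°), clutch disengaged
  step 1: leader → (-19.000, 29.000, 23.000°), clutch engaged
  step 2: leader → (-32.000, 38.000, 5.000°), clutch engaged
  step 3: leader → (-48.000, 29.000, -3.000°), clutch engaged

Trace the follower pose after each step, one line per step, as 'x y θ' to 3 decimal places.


step 0: Δleader=(-17.000, 13.000, 22.000°), disengaged; cmd=(0,0,0) → follower holds at (-26.000, -2.000, 23.000°)
step 1: Δleader=(-4.000, 11.000, 9.000°), engaged; cmd=(-4.000, 32.000, 16.000°) → follower=(-30.000, 30.000, 39.000°)
step 2: Δleader=(-13.000, 9.000, -18.000°), engaged; cmd=(-8.500, 26.000, -38.000°) → follower=(-38.500, 56.000, 1.000°)
step 3: Δleader=(-16.000, -9.000, -8.000°), engaged; cmd=(-10.000, -28.000, -18.000°) → follower=(-48.500, 28.000, -17.000°)

-26.000 -2.000 23.000
-30.000 30.000 39.000
-38.500 56.000 1.000
-48.500 28.000 -17.000


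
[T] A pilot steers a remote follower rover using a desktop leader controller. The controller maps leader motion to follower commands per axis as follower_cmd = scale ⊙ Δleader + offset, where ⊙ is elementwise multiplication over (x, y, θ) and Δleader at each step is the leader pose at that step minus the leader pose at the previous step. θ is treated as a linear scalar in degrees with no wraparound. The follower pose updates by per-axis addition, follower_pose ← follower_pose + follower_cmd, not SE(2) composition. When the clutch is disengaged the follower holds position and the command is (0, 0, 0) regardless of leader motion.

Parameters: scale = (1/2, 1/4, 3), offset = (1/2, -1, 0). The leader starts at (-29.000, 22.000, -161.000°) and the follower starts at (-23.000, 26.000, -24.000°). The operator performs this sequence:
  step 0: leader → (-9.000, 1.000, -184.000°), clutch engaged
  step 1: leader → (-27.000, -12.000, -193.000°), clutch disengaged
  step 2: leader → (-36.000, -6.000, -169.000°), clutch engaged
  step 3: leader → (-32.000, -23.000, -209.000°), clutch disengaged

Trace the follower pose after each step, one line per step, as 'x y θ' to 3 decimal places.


-12.500 19.750 -93.000
-12.500 19.750 -93.000
-16.500 20.250 -21.000
-16.500 20.250 -21.000

step 0: Δleader=(20.000, -21.000, -23.000°), engaged; cmd=(10.500, -6.250, -69.000°) → follower=(-12.500, 19.750, -93.000°)
step 1: Δleader=(-18.000, -13.000, -9.000°), disengaged; cmd=(0,0,0) → follower holds at (-12.500, 19.750, -93.000°)
step 2: Δleader=(-9.000, 6.000, 24.000°), engaged; cmd=(-4.000, 0.500, 72.000°) → follower=(-16.500, 20.250, -21.000°)
step 3: Δleader=(4.000, -17.000, -40.000°), disengaged; cmd=(0,0,0) → follower holds at (-16.500, 20.250, -21.000°)


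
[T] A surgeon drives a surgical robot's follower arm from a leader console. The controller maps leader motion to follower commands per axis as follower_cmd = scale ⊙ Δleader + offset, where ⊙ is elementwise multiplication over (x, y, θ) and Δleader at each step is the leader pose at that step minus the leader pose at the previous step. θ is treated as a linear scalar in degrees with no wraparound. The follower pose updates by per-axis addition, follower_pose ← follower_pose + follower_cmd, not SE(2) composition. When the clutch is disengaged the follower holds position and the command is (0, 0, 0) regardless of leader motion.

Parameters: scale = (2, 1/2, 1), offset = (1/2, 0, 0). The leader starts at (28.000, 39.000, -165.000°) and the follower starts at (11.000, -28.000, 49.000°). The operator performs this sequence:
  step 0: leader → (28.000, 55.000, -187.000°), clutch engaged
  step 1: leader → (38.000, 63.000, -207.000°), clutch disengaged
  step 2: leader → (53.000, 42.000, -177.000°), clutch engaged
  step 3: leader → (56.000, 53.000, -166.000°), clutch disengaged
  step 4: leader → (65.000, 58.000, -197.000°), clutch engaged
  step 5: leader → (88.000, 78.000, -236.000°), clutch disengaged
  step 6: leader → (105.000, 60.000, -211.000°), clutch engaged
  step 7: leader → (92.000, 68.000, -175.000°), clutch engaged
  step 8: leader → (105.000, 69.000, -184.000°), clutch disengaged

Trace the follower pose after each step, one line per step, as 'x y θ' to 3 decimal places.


step 0: Δleader=(0.000, 16.000, -22.000°), engaged; cmd=(0.500, 8.000, -22.000°) → follower=(11.500, -20.000, 27.000°)
step 1: Δleader=(10.000, 8.000, -20.000°), disengaged; cmd=(0,0,0) → follower holds at (11.500, -20.000, 27.000°)
step 2: Δleader=(15.000, -21.000, 30.000°), engaged; cmd=(30.500, -10.500, 30.000°) → follower=(42.000, -30.500, 57.000°)
step 3: Δleader=(3.000, 11.000, 11.000°), disengaged; cmd=(0,0,0) → follower holds at (42.000, -30.500, 57.000°)
step 4: Δleader=(9.000, 5.000, -31.000°), engaged; cmd=(18.500, 2.500, -31.000°) → follower=(60.500, -28.000, 26.000°)
step 5: Δleader=(23.000, 20.000, -39.000°), disengaged; cmd=(0,0,0) → follower holds at (60.500, -28.000, 26.000°)
step 6: Δleader=(17.000, -18.000, 25.000°), engaged; cmd=(34.500, -9.000, 25.000°) → follower=(95.000, -37.000, 51.000°)
step 7: Δleader=(-13.000, 8.000, 36.000°), engaged; cmd=(-25.500, 4.000, 36.000°) → follower=(69.500, -33.000, 87.000°)
step 8: Δleader=(13.000, 1.000, -9.000°), disengaged; cmd=(0,0,0) → follower holds at (69.500, -33.000, 87.000°)

11.500 -20.000 27.000
11.500 -20.000 27.000
42.000 -30.500 57.000
42.000 -30.500 57.000
60.500 -28.000 26.000
60.500 -28.000 26.000
95.000 -37.000 51.000
69.500 -33.000 87.000
69.500 -33.000 87.000


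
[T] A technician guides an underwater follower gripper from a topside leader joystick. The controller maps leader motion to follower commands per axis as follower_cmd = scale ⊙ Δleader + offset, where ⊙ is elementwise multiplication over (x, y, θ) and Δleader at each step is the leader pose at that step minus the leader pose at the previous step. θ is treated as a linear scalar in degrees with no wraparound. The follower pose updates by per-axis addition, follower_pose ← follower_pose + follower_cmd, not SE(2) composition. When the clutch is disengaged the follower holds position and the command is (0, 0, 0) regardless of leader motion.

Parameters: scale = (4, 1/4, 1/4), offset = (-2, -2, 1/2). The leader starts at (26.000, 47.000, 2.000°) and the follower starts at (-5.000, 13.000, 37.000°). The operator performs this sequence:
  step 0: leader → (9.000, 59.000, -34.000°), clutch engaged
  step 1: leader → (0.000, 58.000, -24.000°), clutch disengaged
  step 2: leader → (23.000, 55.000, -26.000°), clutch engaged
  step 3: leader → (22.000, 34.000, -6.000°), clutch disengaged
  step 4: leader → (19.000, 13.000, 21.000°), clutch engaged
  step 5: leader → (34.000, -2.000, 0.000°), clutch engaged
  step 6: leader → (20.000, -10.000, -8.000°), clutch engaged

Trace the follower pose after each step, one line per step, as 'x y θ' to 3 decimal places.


-75.000 14.000 28.500
-75.000 14.000 28.500
15.000 11.250 28.500
15.000 11.250 28.500
1.000 4.000 35.750
59.000 -1.750 31.000
1.000 -5.750 29.500

step 0: Δleader=(-17.000, 12.000, -36.000°), engaged; cmd=(-70.000, 1.000, -8.500°) → follower=(-75.000, 14.000, 28.500°)
step 1: Δleader=(-9.000, -1.000, 10.000°), disengaged; cmd=(0,0,0) → follower holds at (-75.000, 14.000, 28.500°)
step 2: Δleader=(23.000, -3.000, -2.000°), engaged; cmd=(90.000, -2.750, 0.000°) → follower=(15.000, 11.250, 28.500°)
step 3: Δleader=(-1.000, -21.000, 20.000°), disengaged; cmd=(0,0,0) → follower holds at (15.000, 11.250, 28.500°)
step 4: Δleader=(-3.000, -21.000, 27.000°), engaged; cmd=(-14.000, -7.250, 7.250°) → follower=(1.000, 4.000, 35.750°)
step 5: Δleader=(15.000, -15.000, -21.000°), engaged; cmd=(58.000, -5.750, -4.750°) → follower=(59.000, -1.750, 31.000°)
step 6: Δleader=(-14.000, -8.000, -8.000°), engaged; cmd=(-58.000, -4.000, -1.500°) → follower=(1.000, -5.750, 29.500°)
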